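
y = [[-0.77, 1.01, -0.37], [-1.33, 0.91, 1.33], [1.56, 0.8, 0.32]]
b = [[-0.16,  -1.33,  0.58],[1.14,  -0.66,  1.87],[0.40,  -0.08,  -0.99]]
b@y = [[2.8, -0.91, -1.52], [2.92, 2.05, -0.70], [-1.75, -0.46, -0.57]]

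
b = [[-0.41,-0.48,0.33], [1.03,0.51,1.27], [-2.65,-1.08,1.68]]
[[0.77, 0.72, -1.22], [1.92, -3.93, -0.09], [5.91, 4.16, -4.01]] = b @ [[-1.26, -2.11, 0.23], [0.96, -0.51, 1.69], [2.15, -1.18, -0.94]]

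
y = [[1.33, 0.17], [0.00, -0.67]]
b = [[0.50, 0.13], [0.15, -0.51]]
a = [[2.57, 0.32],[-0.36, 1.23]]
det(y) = -0.89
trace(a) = 3.80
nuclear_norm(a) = 3.86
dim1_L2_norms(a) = [2.59, 1.28]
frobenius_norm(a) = 2.89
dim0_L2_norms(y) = [1.33, 0.69]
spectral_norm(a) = 2.60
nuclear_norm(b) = 1.05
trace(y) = 0.66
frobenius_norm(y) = 1.50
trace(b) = -0.01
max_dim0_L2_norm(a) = 2.6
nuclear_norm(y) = 2.01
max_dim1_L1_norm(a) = 2.89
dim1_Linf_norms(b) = [0.5, 0.51]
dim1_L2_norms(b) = [0.52, 0.53]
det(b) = -0.27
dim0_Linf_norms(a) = [2.57, 1.23]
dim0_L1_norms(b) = [0.65, 0.64]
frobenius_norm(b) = 0.74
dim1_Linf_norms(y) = [1.33, 0.67]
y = a @ b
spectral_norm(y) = 1.34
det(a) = 3.28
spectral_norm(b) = 0.54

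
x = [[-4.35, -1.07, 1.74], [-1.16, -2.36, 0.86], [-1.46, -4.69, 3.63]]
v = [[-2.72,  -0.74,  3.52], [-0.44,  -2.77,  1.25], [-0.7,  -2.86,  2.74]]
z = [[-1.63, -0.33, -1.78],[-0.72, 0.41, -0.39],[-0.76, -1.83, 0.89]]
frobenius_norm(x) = 8.25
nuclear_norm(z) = 5.21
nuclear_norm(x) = 11.65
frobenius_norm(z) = 3.39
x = v + z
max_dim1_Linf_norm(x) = 4.69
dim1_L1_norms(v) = [6.98, 4.46, 6.3]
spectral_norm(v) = 6.19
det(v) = 8.28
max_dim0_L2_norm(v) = 4.63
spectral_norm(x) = 7.49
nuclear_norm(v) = 9.39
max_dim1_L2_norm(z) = 2.44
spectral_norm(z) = 2.54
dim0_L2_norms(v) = [2.84, 4.05, 4.63]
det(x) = 20.03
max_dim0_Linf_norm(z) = 1.83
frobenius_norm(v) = 6.78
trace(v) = -2.75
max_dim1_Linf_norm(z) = 1.83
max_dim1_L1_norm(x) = 9.78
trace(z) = -0.33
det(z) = -2.64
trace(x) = -3.08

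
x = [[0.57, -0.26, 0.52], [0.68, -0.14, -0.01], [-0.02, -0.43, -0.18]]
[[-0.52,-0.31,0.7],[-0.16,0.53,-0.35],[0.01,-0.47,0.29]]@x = [[-0.52, -0.12, -0.39], [0.28, 0.12, -0.03], [-0.32, -0.06, -0.04]]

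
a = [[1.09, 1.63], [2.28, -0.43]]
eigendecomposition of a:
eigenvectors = [[0.78, -0.5],[0.63, 0.87]]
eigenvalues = [2.4, -1.74]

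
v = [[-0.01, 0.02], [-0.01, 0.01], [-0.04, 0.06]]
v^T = [[-0.01, -0.01, -0.04], [0.02, 0.01, 0.06]]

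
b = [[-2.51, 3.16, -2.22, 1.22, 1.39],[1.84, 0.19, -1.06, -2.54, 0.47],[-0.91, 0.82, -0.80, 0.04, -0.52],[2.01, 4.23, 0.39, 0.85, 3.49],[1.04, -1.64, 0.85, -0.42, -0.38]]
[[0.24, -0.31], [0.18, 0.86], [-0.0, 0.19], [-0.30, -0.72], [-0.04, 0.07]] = b @ [[-0.16,  0.11], [-0.11,  0.02], [-0.05,  -0.21], [-0.14,  -0.21], [0.18,  -0.22]]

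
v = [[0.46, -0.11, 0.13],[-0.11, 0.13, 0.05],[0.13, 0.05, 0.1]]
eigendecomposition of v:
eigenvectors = [[0.94, -0.35, 0.02],[-0.23, -0.58, 0.78],[0.26, 0.74, 0.62]]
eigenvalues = [0.52, -0.0, 0.17]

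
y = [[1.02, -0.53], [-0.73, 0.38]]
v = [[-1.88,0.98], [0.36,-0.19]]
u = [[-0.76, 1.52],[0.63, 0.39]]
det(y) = 0.00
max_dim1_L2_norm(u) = 1.7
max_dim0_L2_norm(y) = 1.25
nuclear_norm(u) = 2.44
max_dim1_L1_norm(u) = 2.28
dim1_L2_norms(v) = [2.12, 0.41]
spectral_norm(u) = 1.70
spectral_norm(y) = 1.41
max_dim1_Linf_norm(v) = 1.88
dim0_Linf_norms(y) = [1.02, 0.53]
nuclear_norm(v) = 2.16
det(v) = 0.00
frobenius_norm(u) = 1.85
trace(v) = -2.07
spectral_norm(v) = 2.16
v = u @ y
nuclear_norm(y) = 1.41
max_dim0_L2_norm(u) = 1.57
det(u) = -1.25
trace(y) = 1.40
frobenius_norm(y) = 1.41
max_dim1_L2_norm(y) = 1.15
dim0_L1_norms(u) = [1.39, 1.91]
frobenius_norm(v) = 2.16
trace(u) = -0.37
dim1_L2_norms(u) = [1.7, 0.74]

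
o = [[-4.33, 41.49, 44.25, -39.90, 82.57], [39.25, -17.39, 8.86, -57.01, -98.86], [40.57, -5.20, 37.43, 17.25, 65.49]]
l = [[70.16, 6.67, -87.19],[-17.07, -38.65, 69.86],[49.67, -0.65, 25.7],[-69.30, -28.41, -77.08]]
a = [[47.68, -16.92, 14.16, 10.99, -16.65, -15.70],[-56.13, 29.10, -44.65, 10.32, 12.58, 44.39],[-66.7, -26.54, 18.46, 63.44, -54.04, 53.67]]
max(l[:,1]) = 6.67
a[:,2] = [14.16, -44.65, 18.46]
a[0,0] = 47.68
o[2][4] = 65.49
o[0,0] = -4.33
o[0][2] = 44.25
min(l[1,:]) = -38.65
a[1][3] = 10.32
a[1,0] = -56.13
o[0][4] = 82.57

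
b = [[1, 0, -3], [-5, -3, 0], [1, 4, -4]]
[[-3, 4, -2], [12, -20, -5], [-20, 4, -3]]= b @ [[0, 4, 1], [-4, 0, 0], [1, 0, 1]]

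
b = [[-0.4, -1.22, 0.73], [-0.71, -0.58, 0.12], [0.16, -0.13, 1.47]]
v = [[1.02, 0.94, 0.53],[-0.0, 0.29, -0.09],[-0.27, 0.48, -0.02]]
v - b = [[1.42, 2.16, -0.20], [0.71, 0.87, -0.21], [-0.43, 0.61, -1.49]]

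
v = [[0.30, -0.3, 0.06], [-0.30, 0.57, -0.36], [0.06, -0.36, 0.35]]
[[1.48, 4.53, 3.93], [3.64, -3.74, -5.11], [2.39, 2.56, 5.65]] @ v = [[-0.68, 0.72, -0.17], [1.91, -1.38, -0.22], [0.29, -1.29, 1.2]]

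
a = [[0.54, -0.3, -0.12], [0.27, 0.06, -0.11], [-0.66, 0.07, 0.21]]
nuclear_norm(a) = 1.19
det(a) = -0.00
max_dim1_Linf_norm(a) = 0.66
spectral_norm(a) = 0.96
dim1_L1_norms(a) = [0.96, 0.44, 0.94]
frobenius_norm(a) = 0.98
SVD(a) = [[-0.63, 0.72, 0.29], [-0.28, -0.56, 0.78], [0.72, 0.41, 0.56]] @ diag([0.9568519037388139, 0.23156094083837092, 0.003736975977423787]) @ [[-0.93,0.23,0.27], [-0.16,-0.95,0.27], [-0.32,-0.21,-0.92]]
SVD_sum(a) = [[0.57,  -0.14,  -0.16], [0.25,  -0.06,  -0.07], [-0.64,  0.16,  0.19]] + [[-0.03, -0.16, 0.04], [0.02, 0.12, -0.04], [-0.02, -0.09, 0.03]] + [[-0.00, -0.0, -0.00],[-0.0, -0.00, -0.0],[-0.0, -0.0, -0.00]]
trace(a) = 0.81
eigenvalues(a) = [(0.41+0.08j), (0.41-0.08j), (-0+0j)]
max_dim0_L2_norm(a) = 0.89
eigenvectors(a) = [[(-0.3-0.09j), -0.30+0.09j, (0.32+0j)], [(-0.48+0.04j), (-0.48-0.04j), 0.22+0.00j], [(0.82+0j), 0.82-0.00j, 0.92+0.00j]]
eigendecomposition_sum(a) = [[0.27-0.45j, (-0.15+0.44j), (-0.06+0.06j)], [(0.14-0.81j), 0.03+0.72j, (-0.05+0.12j)], [-0.33+1.36j, (0.04-1.22j), 0.11-0.19j]] + [[0.27+0.45j, -0.15-0.44j, -0.06-0.06j], [(0.14+0.81j), (0.03-0.72j), -0.05-0.12j], [(-0.33-1.36j), 0.04+1.22j, 0.11+0.19j]] + [[(-0-0j), -0.00+0.00j, -0.00+0.00j], [(-0-0j), -0.00+0.00j, (-0+0j)], [-0.00-0.00j, (-0+0j), -0.00+0.00j]]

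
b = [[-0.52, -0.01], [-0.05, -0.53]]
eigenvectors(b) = [[0.49, 0.34], [-0.87, 0.94]]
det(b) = 0.28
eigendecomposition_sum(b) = [[-0.31, 0.11], [0.55, -0.20]] + [[-0.21, -0.12], [-0.60, -0.33]]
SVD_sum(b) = [[-0.23, -0.26], [-0.28, -0.32]] + [[-0.29,0.25], [0.23,-0.21]]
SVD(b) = [[0.63, 0.78], [0.78, -0.63]] @ diag([0.5557946269186281, 0.494967001615646]) @ [[-0.66, -0.75], [-0.75, 0.66]]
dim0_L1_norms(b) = [0.57, 0.54]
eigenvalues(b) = [-0.5, -0.55]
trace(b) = -1.05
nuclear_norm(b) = 1.05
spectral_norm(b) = 0.56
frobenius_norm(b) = 0.74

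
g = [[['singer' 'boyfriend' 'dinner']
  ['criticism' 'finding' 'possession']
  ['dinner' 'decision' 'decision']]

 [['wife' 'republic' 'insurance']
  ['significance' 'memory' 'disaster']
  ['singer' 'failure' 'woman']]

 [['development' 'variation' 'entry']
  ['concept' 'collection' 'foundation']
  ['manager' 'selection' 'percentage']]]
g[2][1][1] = 'collection'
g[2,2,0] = 'manager'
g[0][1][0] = 'criticism'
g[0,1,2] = 'possession'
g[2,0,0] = 'development'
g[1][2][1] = 'failure'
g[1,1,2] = 'disaster'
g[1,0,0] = 'wife'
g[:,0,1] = ['boyfriend', 'republic', 'variation']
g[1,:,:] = [['wife', 'republic', 'insurance'], ['significance', 'memory', 'disaster'], ['singer', 'failure', 'woman']]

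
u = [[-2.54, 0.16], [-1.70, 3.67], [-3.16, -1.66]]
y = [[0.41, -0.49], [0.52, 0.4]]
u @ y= [[-0.96, 1.31], [1.21, 2.3], [-2.16, 0.88]]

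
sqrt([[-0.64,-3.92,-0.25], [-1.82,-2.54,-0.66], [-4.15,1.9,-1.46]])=[[2.91+0.32j, (-3.54+1.78j), (1.01+0.1j)], [(-0.09+0.81j), 0.11+1.19j, -0.03+0.29j], [-7.66+1.93j, 9.32-0.95j, (-2.65+0.74j)]]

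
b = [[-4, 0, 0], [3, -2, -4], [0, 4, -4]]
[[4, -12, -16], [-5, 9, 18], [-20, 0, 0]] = b @[[-1, 3, 4], [-3, 0, -1], [2, 0, -1]]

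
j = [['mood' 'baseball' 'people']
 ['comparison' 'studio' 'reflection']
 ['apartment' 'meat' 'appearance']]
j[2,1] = 'meat'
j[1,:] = ['comparison', 'studio', 'reflection']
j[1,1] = 'studio'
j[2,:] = ['apartment', 'meat', 'appearance']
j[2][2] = 'appearance'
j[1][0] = 'comparison'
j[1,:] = ['comparison', 'studio', 'reflection']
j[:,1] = ['baseball', 'studio', 'meat']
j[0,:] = ['mood', 'baseball', 'people']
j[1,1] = 'studio'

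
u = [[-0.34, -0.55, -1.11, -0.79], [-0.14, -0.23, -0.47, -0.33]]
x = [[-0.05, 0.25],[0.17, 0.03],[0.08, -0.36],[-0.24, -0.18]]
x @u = [[-0.02, -0.03, -0.06, -0.04],[-0.06, -0.1, -0.2, -0.14],[0.02, 0.04, 0.08, 0.06],[0.11, 0.17, 0.35, 0.25]]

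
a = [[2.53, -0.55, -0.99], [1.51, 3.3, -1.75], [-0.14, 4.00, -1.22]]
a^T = [[2.53, 1.51, -0.14],[-0.55, 3.3, 4.0],[-0.99, -1.75, -1.22]]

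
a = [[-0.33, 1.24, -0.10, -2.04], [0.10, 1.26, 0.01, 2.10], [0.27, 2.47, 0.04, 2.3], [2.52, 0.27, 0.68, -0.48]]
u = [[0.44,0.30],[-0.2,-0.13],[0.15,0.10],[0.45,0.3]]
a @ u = [[-1.33, -0.88], [0.74, 0.50], [0.67, 0.45], [0.94, 0.64]]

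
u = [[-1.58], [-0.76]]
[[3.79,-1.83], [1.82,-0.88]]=u@[[-2.4, 1.16]]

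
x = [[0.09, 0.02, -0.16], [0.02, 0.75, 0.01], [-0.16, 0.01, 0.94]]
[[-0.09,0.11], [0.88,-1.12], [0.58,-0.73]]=x @ [[-0.21, 0.27], [1.17, -1.49], [0.57, -0.72]]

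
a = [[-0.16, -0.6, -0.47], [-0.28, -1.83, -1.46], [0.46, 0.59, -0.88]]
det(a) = -0.16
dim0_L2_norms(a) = [0.56, 2.01, 1.77]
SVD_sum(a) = [[-0.1, -0.60, -0.48],[-0.29, -1.82, -1.47],[-0.00, -0.03, -0.02]] + [[-0.01, -0.02, 0.03], [-0.0, -0.00, 0.00], [0.47, 0.62, -0.86]] + [[-0.05, 0.02, -0.01], [0.02, -0.01, 0.0], [-0.0, 0.00, -0.00]]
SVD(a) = [[-0.31, 0.03, 0.95], [-0.95, 0.0, -0.31], [-0.01, -1.0, 0.03]] @ diag([2.4823583151728688, 1.155066129880614, 0.05674002727119528]) @ [[0.12,  0.77,  0.62], [-0.4,  -0.53,  0.74], [-0.91,  0.34,  -0.25]]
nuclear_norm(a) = 3.69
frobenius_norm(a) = 2.74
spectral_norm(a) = 2.48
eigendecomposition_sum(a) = [[(-0.05+0j), 0.02+0.00j, (-0+0j)], [(0.02-0j), -0.01-0.00j, 0.00-0.00j], [-0.01+0.00j, 0.00+0.00j, -0.00+0.00j]] + [[(-0.05+0.1j), (-0.31-0.03j), (-0.23-0.39j)], [(-0.15+0.3j), -0.91-0.05j, -0.73-1.13j], [(0.24-0.01j), (0.29+0.58j), (-0.44+0.85j)]] + [[(-0.05-0.1j),-0.31+0.03j,-0.23+0.39j], [-0.15-0.30j,(-0.91+0.05j),(-0.73+1.13j)], [(0.24+0.01j),(0.29-0.58j),(-0.44-0.85j)]]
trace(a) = -2.87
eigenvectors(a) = [[(0.9+0j), -0.27-0.01j, (-0.27+0.01j)], [(-0.35+0j), (-0.78+0j), -0.78-0.00j], [0.25+0.00j, 0.28+0.49j, 0.28-0.49j]]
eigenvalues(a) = [(-0.06+0j), (-1.41+0.9j), (-1.41-0.9j)]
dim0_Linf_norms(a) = [0.46, 1.83, 1.46]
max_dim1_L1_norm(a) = 3.57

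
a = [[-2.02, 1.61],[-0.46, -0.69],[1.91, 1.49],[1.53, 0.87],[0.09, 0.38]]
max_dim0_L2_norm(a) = 3.21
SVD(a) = [[-0.46,0.87], [-0.19,-0.22], [0.69,0.38], [0.52,0.17], [0.06,0.14]] @ diag([3.264050926557479, 2.413435631799462]) @ [[0.96, 0.27], [-0.27, 0.96]]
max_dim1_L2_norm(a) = 2.58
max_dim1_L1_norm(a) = 3.63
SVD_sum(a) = [[-1.44,-0.41], [-0.61,-0.17], [2.16,0.62], [1.64,0.47], [0.18,0.05]] + [[-0.58, 2.02], [0.15, -0.52], [-0.25, 0.87], [-0.11, 0.4], [-0.09, 0.33]]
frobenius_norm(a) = 4.06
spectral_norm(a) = 3.26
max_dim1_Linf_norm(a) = 2.02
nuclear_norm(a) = 5.68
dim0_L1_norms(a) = [6.01, 5.04]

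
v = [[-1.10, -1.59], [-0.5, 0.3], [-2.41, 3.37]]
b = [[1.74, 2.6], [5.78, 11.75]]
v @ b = [[-11.10, -21.54], [0.86, 2.22], [15.29, 33.33]]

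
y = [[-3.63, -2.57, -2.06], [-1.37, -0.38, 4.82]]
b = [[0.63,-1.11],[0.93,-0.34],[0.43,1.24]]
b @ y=[[-0.77, -1.20, -6.65], [-2.91, -2.26, -3.55], [-3.26, -1.58, 5.09]]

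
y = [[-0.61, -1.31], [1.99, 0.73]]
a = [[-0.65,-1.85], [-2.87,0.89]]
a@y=[[-3.28,-0.5], [3.52,4.41]]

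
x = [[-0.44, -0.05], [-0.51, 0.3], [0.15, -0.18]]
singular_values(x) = [0.73, 0.25]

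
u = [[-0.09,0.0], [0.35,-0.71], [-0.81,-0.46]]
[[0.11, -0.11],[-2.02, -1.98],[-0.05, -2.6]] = u@[[-1.21, 1.27], [2.25, 3.42]]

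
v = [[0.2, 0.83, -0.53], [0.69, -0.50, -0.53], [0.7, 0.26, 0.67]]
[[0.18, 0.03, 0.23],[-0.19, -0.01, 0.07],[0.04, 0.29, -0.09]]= v @ [[-0.07, 0.20, 0.03], [0.25, 0.10, 0.13], [0.03, 0.18, -0.21]]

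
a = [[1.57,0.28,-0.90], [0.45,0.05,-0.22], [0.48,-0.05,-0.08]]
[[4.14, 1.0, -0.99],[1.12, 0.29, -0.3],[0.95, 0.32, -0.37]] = a @[[1.72, 0.59, -0.80], [0.02, -0.36, 0.16], [-1.59, -0.19, -0.25]]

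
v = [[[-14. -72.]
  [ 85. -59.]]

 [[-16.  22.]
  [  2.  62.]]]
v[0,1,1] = -59.0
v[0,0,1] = -72.0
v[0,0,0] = -14.0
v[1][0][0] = -16.0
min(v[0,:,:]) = -72.0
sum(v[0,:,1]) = -131.0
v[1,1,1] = 62.0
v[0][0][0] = -14.0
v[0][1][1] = -59.0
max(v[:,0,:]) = 22.0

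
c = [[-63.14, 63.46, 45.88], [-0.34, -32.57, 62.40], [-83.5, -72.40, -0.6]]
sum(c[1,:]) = 29.489999999999995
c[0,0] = -63.14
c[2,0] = -83.5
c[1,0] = -0.34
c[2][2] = -0.6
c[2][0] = -83.5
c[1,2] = 62.4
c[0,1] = 63.46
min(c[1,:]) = -32.57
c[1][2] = 62.4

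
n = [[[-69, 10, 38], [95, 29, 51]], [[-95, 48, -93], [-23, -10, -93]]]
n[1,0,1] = 48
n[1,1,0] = -23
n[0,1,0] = 95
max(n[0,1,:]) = 95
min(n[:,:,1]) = -10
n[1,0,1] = 48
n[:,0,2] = [38, -93]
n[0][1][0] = 95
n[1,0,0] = -95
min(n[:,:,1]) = -10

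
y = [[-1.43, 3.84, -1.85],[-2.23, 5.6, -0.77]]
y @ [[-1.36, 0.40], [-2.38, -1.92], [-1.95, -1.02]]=[[-3.59, -6.06],[-8.79, -10.86]]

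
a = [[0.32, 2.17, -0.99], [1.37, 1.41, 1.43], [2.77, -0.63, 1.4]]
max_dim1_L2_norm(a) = 3.17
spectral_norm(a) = 3.65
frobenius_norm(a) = 4.66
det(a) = 10.07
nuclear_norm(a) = 7.38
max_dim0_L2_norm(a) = 3.11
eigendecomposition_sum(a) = [[-0.29+0.65j, (0.57-0.32j), -0.68-0.09j], [(-0.08-0.46j), (-0.19+0.38j), (0.4-0.2j)], [(0.93-0.29j), (-0.84-0.3j), (0.51+0.79j)]] + [[-0.29-0.65j, 0.57+0.32j, -0.68+0.09j], [(-0.08+0.46j), -0.19-0.38j, 0.40+0.20j], [(0.93+0.29j), -0.84+0.30j, 0.51-0.79j]] + [[(0.89+0j),1.04+0.00j,(0.36-0j)], [1.53+0.00j,(1.79+0j),(0.63-0j)], [0.91+0.00j,1.06+0.00j,0.37-0.00j]]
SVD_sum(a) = [[-0.18, -0.01, -0.12], [1.64, 0.06, 1.08], [2.56, 0.09, 1.68]] + [[0.22,2.29,-0.46], [0.12,1.20,-0.24], [-0.06,-0.61,0.12]] + [[0.28, -0.11, -0.42], [-0.39, 0.15, 0.59], [0.27, -0.11, -0.41]]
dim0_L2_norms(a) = [3.11, 2.66, 2.23]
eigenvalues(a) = [(0.04+1.82j), (0.04-1.82j), (3.05+0j)]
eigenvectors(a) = [[0.36-0.41j, 0.36+0.41j, (-0.45+0j)], [(-0.04+0.36j), -0.04-0.36j, -0.77+0.00j], [-0.75+0.00j, (-0.75-0j), (-0.46+0j)]]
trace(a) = 3.13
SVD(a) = [[0.06, -0.86, -0.50], [-0.54, -0.45, 0.71], [-0.84, 0.23, -0.49]] @ diag([3.649227809163402, 2.7169322199849204, 1.0161278014286812]) @ [[-0.83, -0.03, -0.55], [-0.09, -0.98, 0.19], [-0.54, 0.21, 0.81]]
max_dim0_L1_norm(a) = 4.46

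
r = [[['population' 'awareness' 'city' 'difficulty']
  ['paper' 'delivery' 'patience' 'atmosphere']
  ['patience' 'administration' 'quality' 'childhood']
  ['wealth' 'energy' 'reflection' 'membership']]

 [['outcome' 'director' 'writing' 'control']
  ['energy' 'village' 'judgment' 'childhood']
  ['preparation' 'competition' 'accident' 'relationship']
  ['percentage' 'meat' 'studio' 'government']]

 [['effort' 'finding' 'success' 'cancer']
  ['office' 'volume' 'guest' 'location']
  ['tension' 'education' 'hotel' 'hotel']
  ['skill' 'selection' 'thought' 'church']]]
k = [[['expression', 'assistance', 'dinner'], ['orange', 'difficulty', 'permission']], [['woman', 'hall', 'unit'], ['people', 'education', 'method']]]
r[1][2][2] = 'accident'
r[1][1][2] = 'judgment'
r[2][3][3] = 'church'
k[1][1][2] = 'method'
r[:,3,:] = [['wealth', 'energy', 'reflection', 'membership'], ['percentage', 'meat', 'studio', 'government'], ['skill', 'selection', 'thought', 'church']]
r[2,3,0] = 'skill'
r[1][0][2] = 'writing'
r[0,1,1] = 'delivery'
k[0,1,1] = 'difficulty'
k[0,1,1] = 'difficulty'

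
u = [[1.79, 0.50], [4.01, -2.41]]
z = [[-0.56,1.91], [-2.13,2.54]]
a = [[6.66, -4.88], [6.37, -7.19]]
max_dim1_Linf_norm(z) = 2.54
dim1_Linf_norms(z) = [1.91, 2.54]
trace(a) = -0.53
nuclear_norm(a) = 13.93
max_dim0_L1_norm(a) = 13.03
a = z @ u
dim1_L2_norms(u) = [1.86, 4.68]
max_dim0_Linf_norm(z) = 2.54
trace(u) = -0.62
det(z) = 2.65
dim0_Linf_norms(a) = [6.66, 7.19]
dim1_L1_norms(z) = [2.47, 4.67]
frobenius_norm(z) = 3.87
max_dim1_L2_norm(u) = 4.68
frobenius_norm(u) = 5.03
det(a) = -16.80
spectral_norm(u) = 4.86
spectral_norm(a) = 12.60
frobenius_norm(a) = 12.67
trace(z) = 1.98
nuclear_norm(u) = 6.16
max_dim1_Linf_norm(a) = 7.19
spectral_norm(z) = 3.80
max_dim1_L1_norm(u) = 6.42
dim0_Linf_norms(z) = [2.13, 2.54]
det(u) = -6.32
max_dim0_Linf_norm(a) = 7.19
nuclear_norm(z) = 4.50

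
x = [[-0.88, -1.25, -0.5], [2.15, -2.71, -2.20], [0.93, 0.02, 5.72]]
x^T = [[-0.88, 2.15, 0.93],[-1.25, -2.71, 0.02],[-0.50, -2.2, 5.72]]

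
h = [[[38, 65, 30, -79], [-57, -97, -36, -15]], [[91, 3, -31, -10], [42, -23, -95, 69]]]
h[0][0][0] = 38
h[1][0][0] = 91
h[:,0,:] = [[38, 65, 30, -79], [91, 3, -31, -10]]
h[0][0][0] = 38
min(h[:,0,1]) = 3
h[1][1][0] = 42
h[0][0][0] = 38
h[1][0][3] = -10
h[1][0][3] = -10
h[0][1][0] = -57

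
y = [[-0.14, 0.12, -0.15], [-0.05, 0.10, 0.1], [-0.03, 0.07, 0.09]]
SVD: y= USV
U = [[-0.99, 0.12, 0.06], [-0.13, -0.77, -0.62], [-0.03, -0.62, 0.78]]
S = [0.24, 0.19, 0.0]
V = [[0.61, -0.56, 0.56], [0.21, -0.56, -0.80], [-0.76, -0.61, 0.22]]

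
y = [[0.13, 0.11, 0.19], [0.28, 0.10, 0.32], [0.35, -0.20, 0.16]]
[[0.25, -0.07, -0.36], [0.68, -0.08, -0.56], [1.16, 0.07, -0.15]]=y @ [[1.95,-0.26,-0.61], [-1.66,-0.63,-1.03], [0.93,0.19,-0.90]]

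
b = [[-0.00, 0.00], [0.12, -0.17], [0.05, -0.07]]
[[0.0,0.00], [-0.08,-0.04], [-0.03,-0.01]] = b @[[0.08, -0.72], [0.53, -0.30]]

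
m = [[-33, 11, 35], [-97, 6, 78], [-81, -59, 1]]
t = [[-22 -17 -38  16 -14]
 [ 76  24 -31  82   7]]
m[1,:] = [-97, 6, 78]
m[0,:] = [-33, 11, 35]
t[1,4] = 7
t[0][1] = -17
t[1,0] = 76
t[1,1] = 24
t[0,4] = -14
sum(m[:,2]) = 114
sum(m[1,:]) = -13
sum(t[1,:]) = 158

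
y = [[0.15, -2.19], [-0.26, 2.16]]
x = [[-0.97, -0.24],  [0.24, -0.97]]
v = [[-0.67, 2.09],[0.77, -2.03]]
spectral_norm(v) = 3.09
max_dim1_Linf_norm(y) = 2.19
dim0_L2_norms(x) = [1.0, 1.0]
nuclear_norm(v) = 3.17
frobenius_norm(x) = 1.41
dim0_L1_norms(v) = [1.44, 4.12]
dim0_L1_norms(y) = [0.41, 4.35]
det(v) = -0.25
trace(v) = -2.70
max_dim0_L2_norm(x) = 1.0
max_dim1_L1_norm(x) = 1.21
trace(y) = 2.31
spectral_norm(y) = 3.09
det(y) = -0.25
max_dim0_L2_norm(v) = 2.91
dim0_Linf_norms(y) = [0.26, 2.19]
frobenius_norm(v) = 3.09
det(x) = 1.00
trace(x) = -1.94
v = y @ x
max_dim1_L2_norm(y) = 2.2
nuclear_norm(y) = 3.17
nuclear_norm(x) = 2.00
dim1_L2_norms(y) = [2.2, 2.18]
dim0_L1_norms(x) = [1.21, 1.21]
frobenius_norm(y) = 3.09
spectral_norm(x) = 1.00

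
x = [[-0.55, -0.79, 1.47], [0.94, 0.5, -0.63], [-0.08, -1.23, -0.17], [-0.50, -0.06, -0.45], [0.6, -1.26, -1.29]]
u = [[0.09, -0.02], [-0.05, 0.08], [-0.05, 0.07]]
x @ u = [[-0.08, 0.05], [0.09, -0.02], [0.06, -0.11], [-0.02, -0.03], [0.18, -0.20]]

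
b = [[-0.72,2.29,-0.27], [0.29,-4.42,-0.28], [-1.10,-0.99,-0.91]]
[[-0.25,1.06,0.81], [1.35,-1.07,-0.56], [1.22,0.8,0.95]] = b@[[-1.0, -0.85, -0.76],[-0.39, 0.19, 0.09],[0.29, -0.06, -0.22]]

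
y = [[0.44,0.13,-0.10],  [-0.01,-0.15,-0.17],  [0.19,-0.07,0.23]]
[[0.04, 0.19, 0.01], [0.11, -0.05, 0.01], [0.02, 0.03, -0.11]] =y @ [[0.19, 0.32, -0.13], [-0.50, 0.33, 0.26], [-0.24, -0.04, -0.30]]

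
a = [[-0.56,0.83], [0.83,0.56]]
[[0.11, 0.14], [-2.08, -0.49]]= a@[[-1.78, -0.48], [-1.07, -0.16]]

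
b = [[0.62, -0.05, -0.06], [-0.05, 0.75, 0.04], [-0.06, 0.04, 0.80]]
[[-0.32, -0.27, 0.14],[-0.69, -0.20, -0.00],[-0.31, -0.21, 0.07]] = b @ [[-0.63, -0.49, 0.24],[-0.94, -0.29, 0.01],[-0.39, -0.29, 0.11]]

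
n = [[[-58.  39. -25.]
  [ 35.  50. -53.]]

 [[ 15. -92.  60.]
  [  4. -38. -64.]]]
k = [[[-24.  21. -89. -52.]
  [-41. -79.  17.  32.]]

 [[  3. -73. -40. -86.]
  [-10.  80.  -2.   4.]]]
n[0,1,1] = 50.0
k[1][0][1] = -73.0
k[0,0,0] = -24.0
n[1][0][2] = 60.0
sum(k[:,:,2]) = -114.0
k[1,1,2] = -2.0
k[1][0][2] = -40.0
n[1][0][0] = 15.0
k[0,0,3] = -52.0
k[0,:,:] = [[-24.0, 21.0, -89.0, -52.0], [-41.0, -79.0, 17.0, 32.0]]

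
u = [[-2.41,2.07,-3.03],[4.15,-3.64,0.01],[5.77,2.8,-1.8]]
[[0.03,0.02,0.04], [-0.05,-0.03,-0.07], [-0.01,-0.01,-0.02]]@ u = [[0.24, 0.1, -0.16], [-0.41, -0.19, 0.28], [-0.13, -0.04, 0.07]]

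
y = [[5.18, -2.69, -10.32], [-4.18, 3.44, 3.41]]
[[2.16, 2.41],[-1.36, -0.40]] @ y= [[1.12,2.48,-14.07],[-5.37,2.28,12.67]]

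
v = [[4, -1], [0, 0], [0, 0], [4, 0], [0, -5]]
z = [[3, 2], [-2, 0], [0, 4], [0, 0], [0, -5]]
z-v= [[-1, 3], [-2, 0], [0, 4], [-4, 0], [0, 0]]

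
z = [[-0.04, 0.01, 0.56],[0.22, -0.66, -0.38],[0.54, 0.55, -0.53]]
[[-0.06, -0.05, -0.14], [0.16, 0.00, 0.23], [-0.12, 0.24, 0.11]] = z @ [[-0.11, 0.24, 0.14],[-0.22, 0.12, -0.16],[-0.11, -0.08, -0.24]]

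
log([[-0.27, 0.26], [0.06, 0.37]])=[[-1.22+3.03j, (0.11-1.19j)], [(0.03-0.27j), -0.94+0.11j]]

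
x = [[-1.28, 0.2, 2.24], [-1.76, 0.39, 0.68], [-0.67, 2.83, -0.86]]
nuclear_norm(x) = 7.00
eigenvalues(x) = [(0.5+1.64j), (0.5-1.64j), (-2.75+0j)]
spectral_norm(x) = 3.16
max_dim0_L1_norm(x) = 3.78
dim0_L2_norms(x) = [2.28, 2.86, 2.49]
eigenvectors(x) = [[(-0.46+0.4j), -0.46-0.40j, -0.70+0.00j],[(-0.41-0.27j), (-0.41+0.27j), -0.50+0.00j],[(-0.62+0j), (-0.62-0j), 0.50+0.00j]]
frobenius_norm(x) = 4.43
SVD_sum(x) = [[-0.86,1.08,0.3], [-0.92,1.16,0.33], [-1.45,1.82,0.51]] + [[-0.75,-1.07,1.67], [-0.34,-0.49,0.76], [0.66,0.94,-1.47]] + [[0.33,  0.19,  0.27], [-0.50,  -0.28,  -0.40], [0.12,  0.07,  0.10]]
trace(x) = -1.75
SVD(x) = [[0.45, -0.71, 0.54], [0.48, -0.32, -0.82], [0.75, 0.63, 0.20]] @ diag([3.158930319924492, 2.9819760208703743, 0.8570170621497761]) @ [[-0.61, 0.76, 0.22], [0.35, 0.5, -0.79], [0.71, 0.4, 0.58]]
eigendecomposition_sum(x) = [[-0.22+0.69j, 0.72-0.62j, (0.4+0.34j)], [(-0.58-0.02j), 0.64+0.41j, (-0.17+0.39j)], [-0.63+0.39j, 0.97-0.00j, (0.08+0.53j)]] + [[-0.22-0.69j, 0.72+0.62j, 0.40-0.34j], [(-0.58+0.02j), 0.64-0.41j, -0.17-0.39j], [-0.63-0.39j, (0.97+0j), 0.08-0.53j]] + [[-0.83-0.00j, -1.24+0.00j, 1.43-0.00j],  [(-0.6-0j), (-0.89+0j), (1.03-0j)],  [0.60+0.00j, 0.89-0.00j, -1.03+0.00j]]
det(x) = -8.07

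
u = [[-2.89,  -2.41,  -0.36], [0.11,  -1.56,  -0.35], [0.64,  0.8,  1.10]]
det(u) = 4.59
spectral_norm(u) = 4.08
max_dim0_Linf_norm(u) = 2.89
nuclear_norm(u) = 6.25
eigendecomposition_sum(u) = [[-0.0, -0.00, -0.01], [-0.02, -0.02, -0.14], [0.17, 0.15, 1.01]] + [[-5.5, -14.46, -2.03], [1.09, 2.85, 0.4], [0.77, 2.01, 0.28]] + [[2.61, 12.05, 1.68], [-0.95, -4.39, -0.61], [-0.3, -1.37, -0.19]]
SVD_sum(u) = [[-2.58,-2.63,-0.69], [-0.75,-0.76,-0.20], [0.83,0.84,0.22]] + [[-0.33, 0.27, 0.21], [0.78, -0.63, -0.49], [-0.34, 0.28, 0.22]] + [[0.03, -0.06, 0.11],[0.08, -0.17, 0.34],[0.16, -0.33, 0.66]]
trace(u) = -3.35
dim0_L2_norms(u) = [2.96, 2.98, 1.21]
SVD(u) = [[-0.92, 0.37, 0.15], [-0.27, -0.85, 0.46], [0.29, 0.38, 0.88]] @ diag([4.081719159568391, 1.3127083090093292, 0.8567179219966028]) @ [[0.69, 0.7, 0.18], [-0.69, 0.57, 0.44], [0.21, -0.43, 0.88]]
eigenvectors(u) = [[-0.01, 0.97, 0.93],[-0.14, -0.19, -0.34],[0.99, -0.14, -0.11]]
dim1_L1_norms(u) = [5.66, 2.02, 2.54]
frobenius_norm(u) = 4.37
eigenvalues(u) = [0.99, -2.36, -1.97]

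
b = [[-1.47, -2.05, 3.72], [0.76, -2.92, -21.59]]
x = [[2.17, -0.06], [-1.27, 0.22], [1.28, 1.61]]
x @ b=[[-3.24,-4.27,9.37], [2.03,1.96,-9.47], [-0.66,-7.33,-30.00]]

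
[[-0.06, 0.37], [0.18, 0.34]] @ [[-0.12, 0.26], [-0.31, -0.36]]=[[-0.11, -0.15], [-0.13, -0.08]]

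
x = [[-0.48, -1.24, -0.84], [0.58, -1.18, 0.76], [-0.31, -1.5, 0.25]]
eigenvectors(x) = [[(0.72+0j), 0.68+0.00j, 0.68-0.00j], [(-0.07+0j), -0.04-0.55j, -0.04+0.55j], [-0.69+0.00j, 0.41-0.25j, (0.41+0.25j)]]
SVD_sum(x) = [[-0.09, -1.23, 0.05], [-0.09, -1.16, 0.05], [-0.11, -1.52, 0.07]] + [[-0.52, 0.00, -0.81], [0.52, -0.0, 0.8], [0.03, -0.00, 0.04]] + [[0.14, -0.01, -0.09], [0.15, -0.02, -0.1], [-0.22, 0.02, 0.14]]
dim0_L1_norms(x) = [1.37, 3.92, 1.85]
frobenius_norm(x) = 2.68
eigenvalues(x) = [(0.43+0j), (-0.92+1.3j), (-0.92-1.3j)]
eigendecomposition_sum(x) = [[0.18+0.00j, 0.13-0.00j, -0.28-0.00j], [(-0.02-0j), -0.01+0.00j, 0.03+0.00j], [-0.17-0.00j, (-0.12+0j), 0.27+0.00j]] + [[(-0.33+0.35j), -0.68-0.77j, -0.28+0.44j], [(0.3+0.25j), (-0.58+0.59j), (0.37+0.2j)], [-0.07+0.33j, -0.69-0.22j, (-0.01+0.36j)]] + [[(-0.33-0.35j), -0.68+0.77j, (-0.28-0.44j)], [0.30-0.25j, -0.58-0.59j, (0.37-0.2j)], [-0.07-0.33j, -0.69+0.22j, -0.01-0.36j]]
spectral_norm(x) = 2.28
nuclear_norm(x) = 4.00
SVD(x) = [[0.54, 0.71, 0.45], [0.51, -0.70, 0.49], [0.67, -0.03, -0.74]] @ diag([2.284392148163941, 1.357701601251269, 0.35608829714928086]) @ [[-0.07, -1.00, 0.04], [-0.54, 0.0, -0.84], [0.84, -0.09, -0.54]]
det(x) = 1.10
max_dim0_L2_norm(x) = 2.28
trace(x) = -1.41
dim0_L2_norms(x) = [0.81, 2.28, 1.16]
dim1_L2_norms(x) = [1.57, 1.52, 1.55]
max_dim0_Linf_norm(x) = 1.5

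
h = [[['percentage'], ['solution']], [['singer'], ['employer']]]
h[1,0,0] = 'singer'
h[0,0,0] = 'percentage'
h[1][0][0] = 'singer'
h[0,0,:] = ['percentage']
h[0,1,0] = 'solution'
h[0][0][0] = 'percentage'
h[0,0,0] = 'percentage'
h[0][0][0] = 'percentage'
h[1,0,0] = 'singer'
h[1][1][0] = 'employer'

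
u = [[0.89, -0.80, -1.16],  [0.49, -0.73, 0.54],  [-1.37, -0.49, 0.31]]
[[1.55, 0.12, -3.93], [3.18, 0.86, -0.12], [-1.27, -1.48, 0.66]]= u@[[1.96, 1.19, -0.50], [-1.93, 0.15, 1.36], [1.5, 0.71, 2.07]]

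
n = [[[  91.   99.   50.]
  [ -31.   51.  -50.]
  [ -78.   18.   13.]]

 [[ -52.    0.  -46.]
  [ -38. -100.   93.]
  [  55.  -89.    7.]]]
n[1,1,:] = [-38.0, -100.0, 93.0]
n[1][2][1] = -89.0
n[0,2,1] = 18.0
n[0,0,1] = 99.0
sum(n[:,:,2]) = 67.0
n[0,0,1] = 99.0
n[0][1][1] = 51.0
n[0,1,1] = 51.0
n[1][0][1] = 0.0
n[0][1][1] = 51.0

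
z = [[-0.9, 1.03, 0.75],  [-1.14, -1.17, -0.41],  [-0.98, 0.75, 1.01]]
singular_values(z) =[2.24, 1.66, 0.24]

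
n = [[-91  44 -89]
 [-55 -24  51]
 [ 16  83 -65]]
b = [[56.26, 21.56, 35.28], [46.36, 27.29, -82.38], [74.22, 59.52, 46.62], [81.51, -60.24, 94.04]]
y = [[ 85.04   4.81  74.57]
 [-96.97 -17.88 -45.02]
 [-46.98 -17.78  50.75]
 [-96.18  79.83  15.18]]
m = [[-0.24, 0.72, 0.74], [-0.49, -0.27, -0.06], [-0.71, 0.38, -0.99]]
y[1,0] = -96.97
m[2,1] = 0.385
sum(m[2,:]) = -1.321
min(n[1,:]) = -55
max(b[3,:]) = 94.04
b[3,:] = [81.51, -60.24, 94.04]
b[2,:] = [74.22, 59.52, 46.62]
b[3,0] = 81.51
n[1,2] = 51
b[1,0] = 46.36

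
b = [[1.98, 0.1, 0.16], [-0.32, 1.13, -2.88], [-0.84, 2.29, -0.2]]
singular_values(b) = [3.47, 2.13, 1.74]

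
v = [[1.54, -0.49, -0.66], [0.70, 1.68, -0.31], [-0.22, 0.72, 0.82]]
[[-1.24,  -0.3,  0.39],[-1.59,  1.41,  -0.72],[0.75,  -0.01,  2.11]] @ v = [[-2.21,0.38,1.23], [-1.30,2.63,0.02], [0.68,1.13,1.24]]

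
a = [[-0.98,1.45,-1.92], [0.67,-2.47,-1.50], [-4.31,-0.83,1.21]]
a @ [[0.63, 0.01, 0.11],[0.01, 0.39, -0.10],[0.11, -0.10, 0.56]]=[[-0.81, 0.75, -1.33], [0.23, -0.81, -0.52], [-2.59, -0.49, 0.29]]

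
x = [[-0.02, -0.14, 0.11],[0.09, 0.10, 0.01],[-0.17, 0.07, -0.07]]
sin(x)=[[-0.02, -0.14, 0.11], [0.09, 0.10, 0.01], [-0.17, 0.07, -0.07]]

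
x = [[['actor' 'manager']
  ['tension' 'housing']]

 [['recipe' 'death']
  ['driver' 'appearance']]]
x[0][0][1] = 'manager'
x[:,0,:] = [['actor', 'manager'], ['recipe', 'death']]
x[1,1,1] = 'appearance'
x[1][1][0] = 'driver'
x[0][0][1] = 'manager'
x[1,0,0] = 'recipe'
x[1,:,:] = [['recipe', 'death'], ['driver', 'appearance']]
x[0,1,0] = 'tension'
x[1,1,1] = 'appearance'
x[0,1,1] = 'housing'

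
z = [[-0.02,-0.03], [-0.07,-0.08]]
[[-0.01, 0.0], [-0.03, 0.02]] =z @ [[0.08,-0.18], [0.26,-0.04]]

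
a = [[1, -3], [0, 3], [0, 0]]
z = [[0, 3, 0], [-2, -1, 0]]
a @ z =[[6, 6, 0], [-6, -3, 0], [0, 0, 0]]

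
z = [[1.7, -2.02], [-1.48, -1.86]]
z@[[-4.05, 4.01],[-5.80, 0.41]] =[[4.83, 5.99], [16.78, -6.7]]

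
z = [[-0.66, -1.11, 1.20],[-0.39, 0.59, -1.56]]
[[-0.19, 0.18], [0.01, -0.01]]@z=[[0.06, 0.32, -0.51], [-0.00, -0.02, 0.03]]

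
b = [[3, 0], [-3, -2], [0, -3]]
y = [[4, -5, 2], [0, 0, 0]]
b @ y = [[12, -15, 6], [-12, 15, -6], [0, 0, 0]]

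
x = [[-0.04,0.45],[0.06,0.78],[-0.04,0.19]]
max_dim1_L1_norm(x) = 0.84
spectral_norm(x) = 0.92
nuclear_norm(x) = 1.00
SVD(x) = [[-0.49, 0.65], [-0.85, -0.51], [-0.21, 0.57]] @ diag([0.9206164131323334, 0.07915440525553046]) @ [[-0.03, -1.00], [-1.00, 0.03]]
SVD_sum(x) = [[0.01, 0.45],[0.02, 0.78],[0.0, 0.19]] + [[-0.05, 0.0], [0.04, -0.0], [-0.04, 0.00]]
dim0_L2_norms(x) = [0.08, 0.92]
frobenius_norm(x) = 0.92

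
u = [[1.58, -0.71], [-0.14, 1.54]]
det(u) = 2.334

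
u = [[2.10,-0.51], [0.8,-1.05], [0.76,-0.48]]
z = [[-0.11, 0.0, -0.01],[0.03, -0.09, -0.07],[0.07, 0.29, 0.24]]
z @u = [[-0.24, 0.06], [-0.06, 0.11], [0.56, -0.46]]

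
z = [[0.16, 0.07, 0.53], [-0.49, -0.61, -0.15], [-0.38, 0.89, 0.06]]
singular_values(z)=[1.1, 0.7, 0.43]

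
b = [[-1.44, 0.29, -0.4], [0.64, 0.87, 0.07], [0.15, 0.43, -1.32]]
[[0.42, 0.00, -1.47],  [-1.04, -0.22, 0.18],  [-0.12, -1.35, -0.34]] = b@ [[-0.4, -0.29, 0.87],[-0.88, -0.12, -0.45],[-0.24, 0.95, 0.21]]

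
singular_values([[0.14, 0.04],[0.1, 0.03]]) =[0.18, 0.0]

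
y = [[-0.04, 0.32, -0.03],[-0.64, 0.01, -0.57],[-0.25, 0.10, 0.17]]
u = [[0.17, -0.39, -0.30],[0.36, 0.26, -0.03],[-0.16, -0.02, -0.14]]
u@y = [[0.32, 0.02, 0.17], [-0.17, 0.11, -0.16], [0.05, -0.07, -0.01]]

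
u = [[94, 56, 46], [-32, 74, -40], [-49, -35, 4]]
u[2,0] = -49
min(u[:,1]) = -35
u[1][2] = -40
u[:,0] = [94, -32, -49]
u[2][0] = -49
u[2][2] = 4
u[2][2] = 4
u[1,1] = 74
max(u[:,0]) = 94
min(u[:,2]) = -40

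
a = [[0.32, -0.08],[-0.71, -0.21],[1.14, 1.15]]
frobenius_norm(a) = 1.81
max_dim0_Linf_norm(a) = 1.15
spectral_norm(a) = 1.76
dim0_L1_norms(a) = [2.17, 1.44]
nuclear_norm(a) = 2.19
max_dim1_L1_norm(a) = 2.29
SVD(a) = [[-0.11, 0.63], [0.39, -0.69], [-0.92, -0.37]] @ diag([1.7602852603856494, 0.42484797524411627]) @ [[-0.77,-0.64], [0.64,-0.77]]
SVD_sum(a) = [[0.15, 0.12],[-0.52, -0.43],[1.24, 1.03]] + [[0.17,-0.2],[-0.19,0.22],[-0.10,0.12]]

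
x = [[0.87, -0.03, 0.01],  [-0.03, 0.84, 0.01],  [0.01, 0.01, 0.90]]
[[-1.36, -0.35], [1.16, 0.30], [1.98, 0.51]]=x@[[-1.54, -0.40], [1.30, 0.34], [2.2, 0.57]]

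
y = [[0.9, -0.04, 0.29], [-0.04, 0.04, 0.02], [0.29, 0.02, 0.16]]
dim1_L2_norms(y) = [0.95, 0.06, 0.33]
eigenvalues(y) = [1.0, 0.08, 0.02]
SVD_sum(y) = [[0.89, -0.03, 0.31], [-0.03, 0.00, -0.01], [0.31, -0.01, 0.11]] + [[0.0,-0.01,-0.02], [-0.01,0.03,0.04], [-0.02,0.04,0.05]] + [[0.00, 0.00, -0.00], [0.0, 0.01, -0.01], [-0.0, -0.01, 0.0]]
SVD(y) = [[-0.95, 0.25, -0.22], [0.03, -0.59, -0.81], [-0.33, -0.77, 0.55]] @ diag([1.0011258361762887, 0.08304519108514932, 0.015828972738562156]) @ [[-0.95, 0.03, -0.33], [0.25, -0.59, -0.77], [-0.22, -0.81, 0.55]]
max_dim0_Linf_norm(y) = 0.9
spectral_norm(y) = 1.00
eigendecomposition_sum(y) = [[0.89, -0.03, 0.31], [-0.03, 0.00, -0.01], [0.31, -0.01, 0.11]] + [[0.0, -0.01, -0.02], [-0.01, 0.03, 0.04], [-0.02, 0.04, 0.05]] + [[0.0, 0.0, -0.0], [0.0, 0.01, -0.01], [-0.0, -0.01, 0.00]]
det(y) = 0.00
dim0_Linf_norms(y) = [0.9, 0.04, 0.29]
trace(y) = 1.10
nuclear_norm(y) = 1.10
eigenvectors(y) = [[-0.95, 0.25, 0.22], [0.03, -0.59, 0.81], [-0.33, -0.77, -0.55]]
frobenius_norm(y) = 1.00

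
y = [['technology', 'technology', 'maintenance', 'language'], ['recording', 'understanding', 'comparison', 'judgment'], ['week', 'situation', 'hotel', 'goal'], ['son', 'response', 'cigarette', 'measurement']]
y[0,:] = ['technology', 'technology', 'maintenance', 'language']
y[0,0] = 'technology'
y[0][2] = 'maintenance'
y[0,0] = 'technology'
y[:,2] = ['maintenance', 'comparison', 'hotel', 'cigarette']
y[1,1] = 'understanding'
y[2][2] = 'hotel'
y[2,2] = 'hotel'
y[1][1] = 'understanding'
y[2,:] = ['week', 'situation', 'hotel', 'goal']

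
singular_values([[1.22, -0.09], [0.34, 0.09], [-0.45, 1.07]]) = [1.46, 0.91]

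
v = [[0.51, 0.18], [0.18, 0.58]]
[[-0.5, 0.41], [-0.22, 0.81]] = v @ [[-0.95, 0.35], [-0.09, 1.29]]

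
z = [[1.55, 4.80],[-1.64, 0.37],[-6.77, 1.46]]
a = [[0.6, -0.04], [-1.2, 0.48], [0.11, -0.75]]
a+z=[[2.15, 4.76], [-2.84, 0.85], [-6.66, 0.71]]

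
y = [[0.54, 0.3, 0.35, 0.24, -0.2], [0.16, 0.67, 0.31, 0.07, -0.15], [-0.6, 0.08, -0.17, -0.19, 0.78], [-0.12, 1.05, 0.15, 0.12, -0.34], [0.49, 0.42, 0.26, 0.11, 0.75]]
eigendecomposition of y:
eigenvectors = [[-0.23-0.27j,  -0.23+0.27j,  (-0.36+0.05j),  (-0.36-0.05j),  (-0.08+0j)], [(-0.25-0.05j),  (-0.25+0.05j),  -0.21-0.12j,  -0.21+0.12j,  (-0.13+0j)], [0.68+0.00j,  (0.68-0j),  (0.64+0j),  (0.64-0j),  -0.53+0.00j], [0.10+0.57j,  (0.1-0.57j),  -0.52-0.14j,  -0.52+0.14j,  (0.08+0j)], [(0.01+0.12j),  (0.01-0.12j),  0.14+0.31j,  (0.14-0.31j),  -0.83+0.00j]]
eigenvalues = [(-0.01+0.21j), (-0.01-0.21j), (0.46+0.36j), (0.46-0.36j), (1.02+0j)]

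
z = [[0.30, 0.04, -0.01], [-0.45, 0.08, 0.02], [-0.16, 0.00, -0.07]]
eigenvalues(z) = [(0.19+0.07j), (0.19-0.07j), (-0.07+0j)]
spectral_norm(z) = 0.57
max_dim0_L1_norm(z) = 0.91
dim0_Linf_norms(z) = [0.45, 0.08, 0.07]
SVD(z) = [[-0.52, -0.55, 0.65],[0.80, -0.57, 0.17],[0.28, 0.61, 0.74]] @ diag([0.5656403337405328, 0.08349784785584563, 0.06766921197517263]) @ [[-1.0, 0.08, 0.0], [-0.06, -0.81, -0.58], [0.04, 0.58, -0.81]]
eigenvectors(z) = [[(-0.23-0.16j), (-0.23+0.16j), (0.03+0j)], [0.95+0.00j, (0.95-0j), (-0.04+0j)], [0.15+0.05j, (0.15-0.05j), 1.00+0.00j]]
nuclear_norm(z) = 0.72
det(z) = -0.00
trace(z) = 0.31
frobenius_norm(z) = 0.58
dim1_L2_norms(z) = [0.3, 0.46, 0.17]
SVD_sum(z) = [[0.3, -0.02, -0.00], [-0.45, 0.03, 0.0], [-0.16, 0.01, 0.00]] + [[0.0, 0.04, 0.03], [0.0, 0.04, 0.03], [-0.0, -0.04, -0.03]] + [[0.0, 0.03, -0.04], [0.0, 0.01, -0.01], [0.0, 0.03, -0.04]]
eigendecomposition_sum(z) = [[0.15-0.10j,0.02-0.05j,-0.00+0.00j], [(-0.23+0.58j),(0.04+0.18j),0.01-0.01j], [(-0.07+0.08j),(-0+0.03j),0.00-0.00j]] + [[0.15+0.10j, 0.02+0.05j, (-0-0j)], [-0.23-0.58j, (0.04-0.18j), 0.01+0.01j], [(-0.07-0.08j), -0.00-0.03j, 0j]] + [[(-0+0j), -0j, -0.00-0.00j], [-0j, (-0+0j), 0.00+0.00j], [(-0.02+0j), (0.01-0j), -0.07-0.00j]]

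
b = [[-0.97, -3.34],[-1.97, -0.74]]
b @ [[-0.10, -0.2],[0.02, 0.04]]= [[0.03, 0.06], [0.18, 0.36]]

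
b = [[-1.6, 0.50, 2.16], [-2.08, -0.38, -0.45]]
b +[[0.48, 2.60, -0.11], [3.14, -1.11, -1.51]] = [[-1.12, 3.10, 2.05], [1.06, -1.49, -1.96]]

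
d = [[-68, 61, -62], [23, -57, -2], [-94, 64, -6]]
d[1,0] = 23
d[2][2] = -6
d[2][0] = -94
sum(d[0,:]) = -69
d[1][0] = 23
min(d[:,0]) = -94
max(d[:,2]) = -2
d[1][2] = -2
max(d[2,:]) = 64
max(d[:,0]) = 23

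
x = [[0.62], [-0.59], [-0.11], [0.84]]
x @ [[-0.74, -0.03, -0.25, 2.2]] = [[-0.46,-0.02,-0.16,1.36], [0.44,0.02,0.15,-1.3], [0.08,0.00,0.03,-0.24], [-0.62,-0.03,-0.21,1.85]]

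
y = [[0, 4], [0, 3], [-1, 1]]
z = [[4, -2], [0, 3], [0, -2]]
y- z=[[-4, 6], [0, 0], [-1, 3]]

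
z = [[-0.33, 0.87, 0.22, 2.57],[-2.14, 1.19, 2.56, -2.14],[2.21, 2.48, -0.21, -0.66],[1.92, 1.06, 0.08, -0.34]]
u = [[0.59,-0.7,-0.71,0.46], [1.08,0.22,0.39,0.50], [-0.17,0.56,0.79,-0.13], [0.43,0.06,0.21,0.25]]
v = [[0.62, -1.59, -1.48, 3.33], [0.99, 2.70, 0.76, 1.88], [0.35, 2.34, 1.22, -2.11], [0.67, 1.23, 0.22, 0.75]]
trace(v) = 5.29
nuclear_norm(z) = 11.36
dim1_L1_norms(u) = [2.46, 2.19, 1.65, 0.95]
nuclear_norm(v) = 9.60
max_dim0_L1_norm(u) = 2.27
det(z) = 23.66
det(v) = 0.00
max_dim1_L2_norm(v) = 4.02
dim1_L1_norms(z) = [3.99, 8.03, 5.56, 3.4]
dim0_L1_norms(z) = [6.6, 5.6, 3.07, 5.71]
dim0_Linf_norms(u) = [1.08, 0.7, 0.79, 0.5]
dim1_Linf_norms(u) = [0.71, 1.08, 0.79, 0.43]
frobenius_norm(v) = 6.53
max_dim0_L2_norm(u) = 1.31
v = u @ z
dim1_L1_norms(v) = [7.02, 6.33, 6.02, 2.87]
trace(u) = 1.85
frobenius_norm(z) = 6.41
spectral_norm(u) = 1.59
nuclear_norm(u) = 3.10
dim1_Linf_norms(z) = [2.57, 2.56, 2.48, 1.92]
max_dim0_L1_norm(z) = 6.6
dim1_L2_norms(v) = [4.02, 3.52, 3.4, 1.6]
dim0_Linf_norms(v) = [0.99, 2.7, 1.48, 3.33]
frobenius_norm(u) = 2.11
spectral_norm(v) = 5.16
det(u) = 0.00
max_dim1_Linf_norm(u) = 1.08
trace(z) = 0.31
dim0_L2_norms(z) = [3.64, 3.07, 2.58, 3.43]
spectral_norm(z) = 4.36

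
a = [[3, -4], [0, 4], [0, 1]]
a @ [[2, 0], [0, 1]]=[[6, -4], [0, 4], [0, 1]]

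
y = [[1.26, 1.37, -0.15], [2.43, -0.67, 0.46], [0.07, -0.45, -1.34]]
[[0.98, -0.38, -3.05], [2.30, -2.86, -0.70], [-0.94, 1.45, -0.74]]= y @ [[0.82, -0.84, -0.84], [0.04, 0.36, -1.35], [0.73, -1.25, 0.96]]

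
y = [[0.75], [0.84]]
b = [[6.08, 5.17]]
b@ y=[[8.90]]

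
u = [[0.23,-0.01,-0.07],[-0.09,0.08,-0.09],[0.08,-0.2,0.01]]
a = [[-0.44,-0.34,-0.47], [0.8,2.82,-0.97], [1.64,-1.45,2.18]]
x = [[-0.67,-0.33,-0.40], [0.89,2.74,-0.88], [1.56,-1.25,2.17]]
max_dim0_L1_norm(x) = 4.32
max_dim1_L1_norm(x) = 4.98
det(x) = -0.00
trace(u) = 0.32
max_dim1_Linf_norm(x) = 2.74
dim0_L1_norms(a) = [2.88, 4.61, 3.62]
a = u + x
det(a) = 1.77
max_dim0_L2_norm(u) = 0.26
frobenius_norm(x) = 4.30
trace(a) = 4.56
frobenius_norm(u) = 0.36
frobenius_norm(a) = 4.43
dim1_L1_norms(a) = [1.25, 4.59, 5.27]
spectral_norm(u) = 0.29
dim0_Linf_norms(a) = [1.64, 2.82, 2.18]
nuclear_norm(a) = 6.27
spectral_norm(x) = 3.58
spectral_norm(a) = 3.80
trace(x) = 4.24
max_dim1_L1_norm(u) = 0.31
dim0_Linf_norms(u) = [0.23, 0.2, 0.09]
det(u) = -0.00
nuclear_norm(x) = 5.96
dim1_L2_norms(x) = [0.85, 3.01, 2.95]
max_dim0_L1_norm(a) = 4.61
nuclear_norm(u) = 0.56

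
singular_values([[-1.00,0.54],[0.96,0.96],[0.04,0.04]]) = [1.45, 1.02]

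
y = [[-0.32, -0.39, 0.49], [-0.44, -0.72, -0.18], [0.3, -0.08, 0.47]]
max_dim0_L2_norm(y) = 0.82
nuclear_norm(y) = 1.96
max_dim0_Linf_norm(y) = 0.72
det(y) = 0.18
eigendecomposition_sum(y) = [[-0.31, -0.43, 0.05], [-0.48, -0.67, 0.08], [0.04, 0.05, -0.01]] + [[-0.13,  0.09,  0.11],[0.1,  -0.07,  -0.09],[0.07,  -0.05,  -0.06]] + [[0.12, -0.05, 0.33], [-0.06, 0.03, -0.17], [0.2, -0.09, 0.53]]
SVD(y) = [[0.55, -0.58, -0.60], [0.83, 0.33, 0.45], [-0.06, -0.74, 0.67]] @ diag([0.988825668639154, 0.7190064694593341, 0.2480997660538076]) @ [[-0.57, -0.82, 0.09], [-0.25, 0.07, -0.96], [0.78, -0.57, -0.25]]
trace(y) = -0.57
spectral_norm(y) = 0.99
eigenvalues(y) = [-0.99, -0.26, 0.68]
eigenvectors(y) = [[0.54, 0.74, 0.51], [0.84, -0.57, -0.26], [-0.06, -0.36, 0.82]]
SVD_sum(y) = [[-0.31, -0.45, 0.05], [-0.47, -0.67, 0.08], [0.03, 0.05, -0.01]] + [[0.11,-0.03,0.4], [-0.06,0.02,-0.23], [0.14,-0.04,0.52]] + [[-0.12, 0.08, 0.04], [0.09, -0.06, -0.03], [0.13, -0.09, -0.04]]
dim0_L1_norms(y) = [1.06, 1.19, 1.14]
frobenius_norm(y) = 1.25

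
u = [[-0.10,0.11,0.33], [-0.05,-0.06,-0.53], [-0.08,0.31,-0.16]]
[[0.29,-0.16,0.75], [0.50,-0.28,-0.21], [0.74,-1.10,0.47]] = u @ [[-4.05, 0.89, -4.3],[0.98, -2.91, 0.76],[-0.68, 0.77, 0.71]]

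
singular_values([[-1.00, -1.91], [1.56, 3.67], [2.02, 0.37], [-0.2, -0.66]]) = [4.75, 1.65]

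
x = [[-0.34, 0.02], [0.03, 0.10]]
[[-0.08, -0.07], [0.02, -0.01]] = x @[[0.23, 0.21], [0.11, -0.12]]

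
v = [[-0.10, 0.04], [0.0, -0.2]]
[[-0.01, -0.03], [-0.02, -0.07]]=v @ [[0.14, 0.40], [0.11, 0.34]]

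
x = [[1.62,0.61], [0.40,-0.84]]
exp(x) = [[5.37, 1.19],[0.78, 0.58]]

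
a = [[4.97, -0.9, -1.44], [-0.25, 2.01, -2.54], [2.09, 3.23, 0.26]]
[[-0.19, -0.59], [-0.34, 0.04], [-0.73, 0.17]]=a@[[-0.07,-0.08], [-0.18,0.10], [-0.00,0.07]]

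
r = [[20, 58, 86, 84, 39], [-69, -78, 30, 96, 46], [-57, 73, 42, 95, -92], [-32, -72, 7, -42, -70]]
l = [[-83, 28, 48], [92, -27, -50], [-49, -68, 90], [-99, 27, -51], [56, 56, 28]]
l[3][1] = 27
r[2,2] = 42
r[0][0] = 20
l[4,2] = 28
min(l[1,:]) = -50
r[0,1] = 58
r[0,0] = 20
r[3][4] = -70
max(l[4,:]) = 56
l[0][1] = 28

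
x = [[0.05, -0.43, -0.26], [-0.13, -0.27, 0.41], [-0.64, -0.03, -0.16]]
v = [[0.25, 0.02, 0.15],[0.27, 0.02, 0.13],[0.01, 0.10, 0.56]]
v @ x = [[-0.09, -0.12, -0.08], [-0.07, -0.13, -0.08], [-0.37, -0.05, -0.05]]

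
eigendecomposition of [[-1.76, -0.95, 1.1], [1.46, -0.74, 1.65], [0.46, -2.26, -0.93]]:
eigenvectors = [[-0.81+0.00j, (0.12+0.35j), (0.12-0.35j)],[0.17+0.00j, (0.68+0j), (0.68-0j)],[0.56+0.00j, (-0.03+0.63j), -0.03-0.63j]]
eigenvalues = [(-2.31+0j), (-0.56+2.31j), (-0.56-2.31j)]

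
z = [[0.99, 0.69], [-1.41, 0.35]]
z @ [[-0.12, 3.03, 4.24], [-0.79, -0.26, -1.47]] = [[-0.66, 2.82, 3.18],[-0.11, -4.36, -6.49]]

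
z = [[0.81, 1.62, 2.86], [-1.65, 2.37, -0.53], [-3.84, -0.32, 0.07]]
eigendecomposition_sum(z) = [[0.43+1.83j, 0.62-0.38j, 1.50-0.08j],[-0.71+0.28j, 0.19+0.23j, (0.12+0.6j)],[-1.97+0.17j, 0.31+0.71j, (-0.14+1.58j)]] + [[0.43-1.83j, (0.62+0.38j), (1.5+0.08j)], [-0.71-0.28j, (0.19-0.23j), (0.12-0.6j)], [-1.97-0.17j, (0.31-0.71j), (-0.14-1.58j)]] + [[(-0.04-0j), 0.38-0.00j, -0.14+0.00j], [-0.23-0.00j, 1.99-0.00j, -0.77+0.00j], [(0.11+0j), -0.93+0.00j, 0.36-0.00j]]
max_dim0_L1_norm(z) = 6.3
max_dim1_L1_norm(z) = 5.29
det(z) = 31.02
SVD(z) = [[-0.33,0.87,-0.36], [0.42,0.48,0.77], [0.84,0.1,-0.53]] @ diag([4.354072034074005, 3.405860528922789, 2.091762601162097]) @ [[-0.97,0.04,-0.25], [-0.14,0.74,0.66], [0.22,0.67,-0.71]]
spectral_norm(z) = 4.35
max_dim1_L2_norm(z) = 3.85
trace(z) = 3.25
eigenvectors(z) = [[(0.09+0.66j), (0.09-0.66j), (-0.17+0j)], [-0.26+0.08j, -0.26-0.08j, -0.89+0.00j], [(-0.7+0j), (-0.7-0j), (0.42+0j)]]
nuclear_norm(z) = 9.85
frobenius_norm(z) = 5.91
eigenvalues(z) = [(0.47+3.64j), (0.47-3.64j), (2.31+0j)]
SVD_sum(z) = [[1.39, -0.06, 0.37],[-1.77, 0.08, -0.47],[-3.55, 0.16, -0.94]] + [[-0.42,2.19,1.96],[-0.23,1.21,1.08],[-0.05,0.26,0.23]] + [[-0.16,  -0.51,  0.53], [0.35,  1.08,  -1.14], [-0.24,  -0.74,  0.78]]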